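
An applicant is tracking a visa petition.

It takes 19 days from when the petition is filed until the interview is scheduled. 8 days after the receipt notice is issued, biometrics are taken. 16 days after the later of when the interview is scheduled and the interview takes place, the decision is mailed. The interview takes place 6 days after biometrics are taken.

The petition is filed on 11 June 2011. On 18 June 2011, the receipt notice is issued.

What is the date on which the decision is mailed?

18 July 2011

The petition is filed: Jun 11, 2011.
The interview is scheduled: Jun 11, 2011 + 19 days = Jun 30, 2011.
The receipt notice is issued: Jun 18, 2011.
Biometrics are taken: Jun 18, 2011 + 8 days = Jun 26, 2011.
The interview takes place: Jun 26, 2011 + 6 days = Jul 2, 2011.
Both prerequisites met — the interview is scheduled (Jun 30, 2011), the interview takes place (Jul 2, 2011); the later is Jul 2, 2011.
The decision is mailed: Jul 2, 2011 + 16 days = Jul 18, 2011.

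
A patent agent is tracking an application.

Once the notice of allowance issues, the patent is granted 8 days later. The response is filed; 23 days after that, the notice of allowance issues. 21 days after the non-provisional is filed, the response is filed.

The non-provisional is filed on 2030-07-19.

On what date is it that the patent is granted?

2030-09-09

The non-provisional is filed: Jul 19, 2030.
The response is filed: Jul 19, 2030 + 21 days = Aug 9, 2030.
The notice of allowance issues: Aug 9, 2030 + 23 days = Sep 1, 2030.
The patent is granted: Sep 1, 2030 + 8 days = Sep 9, 2030.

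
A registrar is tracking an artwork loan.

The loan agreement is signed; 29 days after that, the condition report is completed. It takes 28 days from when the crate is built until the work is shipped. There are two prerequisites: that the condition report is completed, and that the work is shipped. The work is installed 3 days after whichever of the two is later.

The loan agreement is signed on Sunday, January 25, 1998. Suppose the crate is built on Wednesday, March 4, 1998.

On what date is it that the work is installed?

Saturday, April 4, 1998

The loan agreement is signed: Jan 25, 1998.
The condition report is completed: Jan 25, 1998 + 29 days = Feb 23, 1998.
The crate is built: Mar 4, 1998.
The work is shipped: Mar 4, 1998 + 28 days = Apr 1, 1998.
Both prerequisites met — the condition report is completed (Feb 23, 1998), the work is shipped (Apr 1, 1998); the later is Apr 1, 1998.
The work is installed: Apr 1, 1998 + 3 days = Apr 4, 1998.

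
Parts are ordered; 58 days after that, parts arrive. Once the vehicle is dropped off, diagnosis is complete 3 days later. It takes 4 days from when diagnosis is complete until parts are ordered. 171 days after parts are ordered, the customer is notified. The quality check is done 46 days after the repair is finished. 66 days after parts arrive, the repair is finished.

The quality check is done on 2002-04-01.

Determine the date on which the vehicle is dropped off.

2001-10-06

The quality check is done: Apr 1, 2002.
The repair is finished: Apr 1, 2002 − 46 days = Feb 14, 2002.
Parts arrive: Feb 14, 2002 − 66 days = Dec 10, 2001.
Parts are ordered: Dec 10, 2001 − 58 days = Oct 13, 2001.
Diagnosis is complete: Oct 13, 2001 − 4 days = Oct 9, 2001.
The vehicle is dropped off: Oct 9, 2001 − 3 days = Oct 6, 2001.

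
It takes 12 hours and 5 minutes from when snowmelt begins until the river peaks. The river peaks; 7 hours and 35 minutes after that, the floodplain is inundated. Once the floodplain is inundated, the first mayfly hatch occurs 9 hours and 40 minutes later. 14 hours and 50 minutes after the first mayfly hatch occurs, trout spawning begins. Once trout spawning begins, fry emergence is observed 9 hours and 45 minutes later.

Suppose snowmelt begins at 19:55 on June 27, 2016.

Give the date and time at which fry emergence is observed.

01:50 on June 30, 2016

Snowmelt begins: 19:55 Jun 27, 2016.
The river peaks: 19:55 Jun 27, 2016 + 12h05m = 08:00 Jun 28, 2016.
The floodplain is inundated: 08:00 Jun 28, 2016 + 7h35m = 15:35 Jun 28, 2016.
The first mayfly hatch occurs: 15:35 Jun 28, 2016 + 9h40m = 01:15 Jun 29, 2016.
Trout spawning begins: 01:15 Jun 29, 2016 + 14h50m = 16:05 Jun 29, 2016.
Fry emergence is observed: 16:05 Jun 29, 2016 + 9h45m = 01:50 Jun 30, 2016.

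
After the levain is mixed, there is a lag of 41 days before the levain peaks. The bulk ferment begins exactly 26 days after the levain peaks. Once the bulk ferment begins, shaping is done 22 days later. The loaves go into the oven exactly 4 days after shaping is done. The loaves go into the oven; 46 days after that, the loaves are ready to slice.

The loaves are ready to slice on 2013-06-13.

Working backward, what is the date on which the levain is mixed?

2013-01-25

The loaves are ready to slice: Jun 13, 2013.
The loaves go into the oven: Jun 13, 2013 − 46 days = Apr 28, 2013.
Shaping is done: Apr 28, 2013 − 4 days = Apr 24, 2013.
The bulk ferment begins: Apr 24, 2013 − 22 days = Apr 2, 2013.
The levain peaks: Apr 2, 2013 − 26 days = Mar 7, 2013.
The levain is mixed: Mar 7, 2013 − 41 days = Jan 25, 2013.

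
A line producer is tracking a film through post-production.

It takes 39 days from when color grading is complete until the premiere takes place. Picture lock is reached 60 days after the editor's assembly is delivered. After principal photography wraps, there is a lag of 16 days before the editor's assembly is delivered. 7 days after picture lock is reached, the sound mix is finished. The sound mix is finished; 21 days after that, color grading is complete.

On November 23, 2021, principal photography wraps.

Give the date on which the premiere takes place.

April 15, 2022

Principal photography wraps: Nov 23, 2021.
The editor's assembly is delivered: Nov 23, 2021 + 16 days = Dec 9, 2021.
Picture lock is reached: Dec 9, 2021 + 60 days = Feb 7, 2022.
The sound mix is finished: Feb 7, 2022 + 7 days = Feb 14, 2022.
Color grading is complete: Feb 14, 2022 + 21 days = Mar 7, 2022.
The premiere takes place: Mar 7, 2022 + 39 days = Apr 15, 2022.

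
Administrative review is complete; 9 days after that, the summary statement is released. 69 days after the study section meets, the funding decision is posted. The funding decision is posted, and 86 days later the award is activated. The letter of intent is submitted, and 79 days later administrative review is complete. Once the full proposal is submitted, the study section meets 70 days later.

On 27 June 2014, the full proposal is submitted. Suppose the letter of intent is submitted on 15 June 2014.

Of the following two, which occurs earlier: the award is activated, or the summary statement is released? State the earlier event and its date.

The full proposal is submitted: Jun 27, 2014.
The study section meets: Jun 27, 2014 + 70 days = Sep 5, 2014.
The funding decision is posted: Sep 5, 2014 + 69 days = Nov 13, 2014.
The award is activated: Nov 13, 2014 + 86 days = Feb 7, 2015.
The letter of intent is submitted: Jun 15, 2014.
Administrative review is complete: Jun 15, 2014 + 79 days = Sep 2, 2014.
The summary statement is released: Sep 2, 2014 + 9 days = Sep 11, 2014.
Comparing: the award is activated on Feb 7, 2015 vs the summary statement is released on Sep 11, 2014. Earlier: the summary statement is released.

The summary statement is released — 11 September 2014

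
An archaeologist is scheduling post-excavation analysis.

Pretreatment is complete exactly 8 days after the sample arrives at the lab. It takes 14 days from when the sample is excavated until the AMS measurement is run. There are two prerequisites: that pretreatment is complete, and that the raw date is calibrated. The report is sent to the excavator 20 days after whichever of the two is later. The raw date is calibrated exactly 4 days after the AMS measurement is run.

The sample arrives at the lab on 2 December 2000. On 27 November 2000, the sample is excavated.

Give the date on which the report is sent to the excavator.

The sample arrives at the lab: Dec 2, 2000.
Pretreatment is complete: Dec 2, 2000 + 8 days = Dec 10, 2000.
The sample is excavated: Nov 27, 2000.
The AMS measurement is run: Nov 27, 2000 + 14 days = Dec 11, 2000.
The raw date is calibrated: Dec 11, 2000 + 4 days = Dec 15, 2000.
Both prerequisites met — pretreatment is complete (Dec 10, 2000), the raw date is calibrated (Dec 15, 2000); the later is Dec 15, 2000.
The report is sent to the excavator: Dec 15, 2000 + 20 days = Jan 4, 2001.

4 January 2001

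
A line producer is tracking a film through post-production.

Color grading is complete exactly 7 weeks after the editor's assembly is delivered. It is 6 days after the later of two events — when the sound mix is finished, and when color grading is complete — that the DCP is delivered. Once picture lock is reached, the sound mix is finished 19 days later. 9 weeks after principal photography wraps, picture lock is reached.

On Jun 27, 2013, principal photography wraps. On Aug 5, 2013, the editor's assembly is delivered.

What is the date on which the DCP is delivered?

Principal photography wraps: Jun 27, 2013.
Picture lock is reached: Jun 27, 2013 + 9 weeks = Aug 29, 2013.
The sound mix is finished: Aug 29, 2013 + 19 days = Sep 17, 2013.
The editor's assembly is delivered: Aug 5, 2013.
Color grading is complete: Aug 5, 2013 + 7 weeks = Sep 23, 2013.
Both prerequisites met — the sound mix is finished (Sep 17, 2013), color grading is complete (Sep 23, 2013); the later is Sep 23, 2013.
The DCP is delivered: Sep 23, 2013 + 6 days = Sep 29, 2013.

Sep 29, 2013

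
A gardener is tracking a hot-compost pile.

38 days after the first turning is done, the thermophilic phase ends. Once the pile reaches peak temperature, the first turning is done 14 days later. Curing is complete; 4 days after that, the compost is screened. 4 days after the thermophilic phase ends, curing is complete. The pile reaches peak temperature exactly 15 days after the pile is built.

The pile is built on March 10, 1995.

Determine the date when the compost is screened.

May 24, 1995

The pile is built: Mar 10, 1995.
The pile reaches peak temperature: Mar 10, 1995 + 15 days = Mar 25, 1995.
The first turning is done: Mar 25, 1995 + 14 days = Apr 8, 1995.
The thermophilic phase ends: Apr 8, 1995 + 38 days = May 16, 1995.
Curing is complete: May 16, 1995 + 4 days = May 20, 1995.
The compost is screened: May 20, 1995 + 4 days = May 24, 1995.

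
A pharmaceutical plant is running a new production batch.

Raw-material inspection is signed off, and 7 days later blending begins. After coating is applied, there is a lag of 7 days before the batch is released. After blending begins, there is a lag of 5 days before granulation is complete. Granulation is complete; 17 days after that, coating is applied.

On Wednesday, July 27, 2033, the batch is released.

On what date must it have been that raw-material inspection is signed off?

The batch is released: Jul 27, 2033.
Coating is applied: Jul 27, 2033 − 7 days = Jul 20, 2033.
Granulation is complete: Jul 20, 2033 − 17 days = Jul 3, 2033.
Blending begins: Jul 3, 2033 − 5 days = Jun 28, 2033.
Raw-material inspection is signed off: Jun 28, 2033 − 7 days = Jun 21, 2033.

Tuesday, June 21, 2033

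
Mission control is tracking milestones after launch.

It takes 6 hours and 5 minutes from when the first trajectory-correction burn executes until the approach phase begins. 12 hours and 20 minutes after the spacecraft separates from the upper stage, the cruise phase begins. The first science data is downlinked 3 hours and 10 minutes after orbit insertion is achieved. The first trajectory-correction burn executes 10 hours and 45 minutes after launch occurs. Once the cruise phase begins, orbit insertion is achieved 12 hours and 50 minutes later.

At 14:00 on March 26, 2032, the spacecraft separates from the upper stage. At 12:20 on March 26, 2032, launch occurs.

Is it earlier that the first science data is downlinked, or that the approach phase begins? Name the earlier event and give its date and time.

The approach phase begins — 05:10 on March 27, 2032

The spacecraft separates from the upper stage: 14:00 Mar 26, 2032.
The cruise phase begins: 14:00 Mar 26, 2032 + 12h20m = 02:20 Mar 27, 2032.
Orbit insertion is achieved: 02:20 Mar 27, 2032 + 12h50m = 15:10 Mar 27, 2032.
The first science data is downlinked: 15:10 Mar 27, 2032 + 3h10m = 18:20 Mar 27, 2032.
Launch occurs: 12:20 Mar 26, 2032.
The first trajectory-correction burn executes: 12:20 Mar 26, 2032 + 10h45m = 23:05 Mar 26, 2032.
The approach phase begins: 23:05 Mar 26, 2032 + 6h05m = 05:10 Mar 27, 2032.
Comparing: the first science data is downlinked at 18:20 Mar 27, 2032 vs the approach phase begins at 05:10 Mar 27, 2032. Earlier: the approach phase begins.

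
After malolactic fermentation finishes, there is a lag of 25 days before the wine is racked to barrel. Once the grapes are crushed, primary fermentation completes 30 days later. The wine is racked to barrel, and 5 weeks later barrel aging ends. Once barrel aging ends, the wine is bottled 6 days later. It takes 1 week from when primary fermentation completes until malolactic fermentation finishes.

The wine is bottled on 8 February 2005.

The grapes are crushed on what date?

The wine is bottled: Feb 8, 2005.
Barrel aging ends: Feb 8, 2005 − 6 days = Feb 2, 2005.
The wine is racked to barrel: Feb 2, 2005 − 5 weeks = Dec 29, 2004.
Malolactic fermentation finishes: Dec 29, 2004 − 25 days = Dec 4, 2004.
Primary fermentation completes: Dec 4, 2004 − 1 week = Nov 27, 2004.
The grapes are crushed: Nov 27, 2004 − 30 days = Oct 28, 2004.

28 October 2004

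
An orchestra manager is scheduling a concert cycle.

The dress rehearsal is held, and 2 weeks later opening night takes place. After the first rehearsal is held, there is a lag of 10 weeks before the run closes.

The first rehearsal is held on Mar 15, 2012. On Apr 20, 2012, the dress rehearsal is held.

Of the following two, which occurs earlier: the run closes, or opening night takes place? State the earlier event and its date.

Opening night takes place — May 4, 2012

The first rehearsal is held: Mar 15, 2012.
The run closes: Mar 15, 2012 + 10 weeks = May 24, 2012.
The dress rehearsal is held: Apr 20, 2012.
Opening night takes place: Apr 20, 2012 + 2 weeks = May 4, 2012.
Comparing: the run closes on May 24, 2012 vs opening night takes place on May 4, 2012. Earlier: opening night takes place.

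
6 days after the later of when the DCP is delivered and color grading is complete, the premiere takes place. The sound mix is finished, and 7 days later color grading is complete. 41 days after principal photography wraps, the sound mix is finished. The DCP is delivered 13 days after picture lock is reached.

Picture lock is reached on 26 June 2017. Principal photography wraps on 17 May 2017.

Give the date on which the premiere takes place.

Picture lock is reached: Jun 26, 2017.
The DCP is delivered: Jun 26, 2017 + 13 days = Jul 9, 2017.
Principal photography wraps: May 17, 2017.
The sound mix is finished: May 17, 2017 + 41 days = Jun 27, 2017.
Color grading is complete: Jun 27, 2017 + 7 days = Jul 4, 2017.
Both prerequisites met — the DCP is delivered (Jul 9, 2017), color grading is complete (Jul 4, 2017); the later is Jul 9, 2017.
The premiere takes place: Jul 9, 2017 + 6 days = Jul 15, 2017.

15 July 2017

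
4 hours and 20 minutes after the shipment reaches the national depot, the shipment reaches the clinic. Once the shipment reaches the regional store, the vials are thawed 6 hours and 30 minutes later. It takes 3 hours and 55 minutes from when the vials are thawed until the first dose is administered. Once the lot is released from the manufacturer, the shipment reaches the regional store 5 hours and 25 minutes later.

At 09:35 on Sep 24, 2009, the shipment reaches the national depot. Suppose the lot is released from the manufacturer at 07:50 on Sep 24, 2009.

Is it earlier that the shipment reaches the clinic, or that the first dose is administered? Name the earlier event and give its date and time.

The shipment reaches the clinic — 13:55 on Sep 24, 2009

The shipment reaches the national depot: 09:35 Sep 24, 2009.
The shipment reaches the clinic: 09:35 Sep 24, 2009 + 4h20m = 13:55 Sep 24, 2009.
The lot is released from the manufacturer: 07:50 Sep 24, 2009.
The shipment reaches the regional store: 07:50 Sep 24, 2009 + 5h25m = 13:15 Sep 24, 2009.
The vials are thawed: 13:15 Sep 24, 2009 + 6h30m = 19:45 Sep 24, 2009.
The first dose is administered: 19:45 Sep 24, 2009 + 3h55m = 23:40 Sep 24, 2009.
Comparing: the shipment reaches the clinic at 13:55 Sep 24, 2009 vs the first dose is administered at 23:40 Sep 24, 2009. Earlier: the shipment reaches the clinic.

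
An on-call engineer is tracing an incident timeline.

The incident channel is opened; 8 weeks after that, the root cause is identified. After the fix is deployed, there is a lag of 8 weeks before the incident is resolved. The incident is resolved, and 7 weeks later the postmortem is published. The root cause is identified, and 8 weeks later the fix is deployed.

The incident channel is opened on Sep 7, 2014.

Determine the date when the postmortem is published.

Apr 12, 2015

The incident channel is opened: Sep 7, 2014.
The root cause is identified: Sep 7, 2014 + 8 weeks = Nov 2, 2014.
The fix is deployed: Nov 2, 2014 + 8 weeks = Dec 28, 2014.
The incident is resolved: Dec 28, 2014 + 8 weeks = Feb 22, 2015.
The postmortem is published: Feb 22, 2015 + 7 weeks = Apr 12, 2015.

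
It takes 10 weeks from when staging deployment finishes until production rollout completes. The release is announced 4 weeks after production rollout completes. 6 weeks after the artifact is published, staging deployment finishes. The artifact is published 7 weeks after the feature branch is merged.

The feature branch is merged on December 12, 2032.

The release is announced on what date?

June 19, 2033

The feature branch is merged: Dec 12, 2032.
The artifact is published: Dec 12, 2032 + 7 weeks = Jan 30, 2033.
Staging deployment finishes: Jan 30, 2033 + 6 weeks = Mar 13, 2033.
Production rollout completes: Mar 13, 2033 + 10 weeks = May 22, 2033.
The release is announced: May 22, 2033 + 4 weeks = Jun 19, 2033.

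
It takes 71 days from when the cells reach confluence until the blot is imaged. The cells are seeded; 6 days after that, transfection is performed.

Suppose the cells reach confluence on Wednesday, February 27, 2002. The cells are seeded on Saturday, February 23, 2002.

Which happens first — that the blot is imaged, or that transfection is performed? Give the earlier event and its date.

Transfection is performed — Friday, March 1, 2002

The cells reach confluence: Feb 27, 2002.
The blot is imaged: Feb 27, 2002 + 71 days = May 9, 2002.
The cells are seeded: Feb 23, 2002.
Transfection is performed: Feb 23, 2002 + 6 days = Mar 1, 2002.
Comparing: the blot is imaged on May 9, 2002 vs transfection is performed on Mar 1, 2002. Earlier: transfection is performed.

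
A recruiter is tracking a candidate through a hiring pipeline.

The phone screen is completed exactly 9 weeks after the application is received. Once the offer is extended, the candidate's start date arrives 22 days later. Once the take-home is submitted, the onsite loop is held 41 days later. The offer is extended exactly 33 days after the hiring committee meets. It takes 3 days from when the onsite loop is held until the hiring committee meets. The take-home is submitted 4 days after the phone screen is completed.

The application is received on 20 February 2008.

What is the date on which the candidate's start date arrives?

4 August 2008

The application is received: Feb 20, 2008.
The phone screen is completed: Feb 20, 2008 + 9 weeks = Apr 23, 2008.
The take-home is submitted: Apr 23, 2008 + 4 days = Apr 27, 2008.
The onsite loop is held: Apr 27, 2008 + 41 days = Jun 7, 2008.
The hiring committee meets: Jun 7, 2008 + 3 days = Jun 10, 2008.
The offer is extended: Jun 10, 2008 + 33 days = Jul 13, 2008.
The candidate's start date arrives: Jul 13, 2008 + 22 days = Aug 4, 2008.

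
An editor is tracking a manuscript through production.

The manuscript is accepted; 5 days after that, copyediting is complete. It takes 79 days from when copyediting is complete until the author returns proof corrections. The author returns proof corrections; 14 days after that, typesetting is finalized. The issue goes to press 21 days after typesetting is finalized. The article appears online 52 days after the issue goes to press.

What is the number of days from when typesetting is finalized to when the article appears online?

Causal path: typesetting is finalized → the issue goes to press → the article appears online.
Total delay along the path: 21 + 52 = 73 days.

73 days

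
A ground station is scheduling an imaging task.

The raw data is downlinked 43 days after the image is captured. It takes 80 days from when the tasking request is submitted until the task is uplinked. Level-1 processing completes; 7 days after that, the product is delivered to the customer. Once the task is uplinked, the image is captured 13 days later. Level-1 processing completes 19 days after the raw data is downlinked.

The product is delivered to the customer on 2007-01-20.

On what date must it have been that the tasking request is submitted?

2006-08-11

The product is delivered to the customer: Jan 20, 2007.
Level-1 processing completes: Jan 20, 2007 − 7 days = Jan 13, 2007.
The raw data is downlinked: Jan 13, 2007 − 19 days = Dec 25, 2006.
The image is captured: Dec 25, 2006 − 43 days = Nov 12, 2006.
The task is uplinked: Nov 12, 2006 − 13 days = Oct 30, 2006.
The tasking request is submitted: Oct 30, 2006 − 80 days = Aug 11, 2006.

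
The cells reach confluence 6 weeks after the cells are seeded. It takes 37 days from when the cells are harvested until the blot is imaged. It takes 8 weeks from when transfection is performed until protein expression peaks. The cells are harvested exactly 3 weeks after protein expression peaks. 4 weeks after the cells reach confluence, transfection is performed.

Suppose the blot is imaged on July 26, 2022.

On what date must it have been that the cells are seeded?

January 23, 2022

The blot is imaged: Jul 26, 2022.
The cells are harvested: Jul 26, 2022 − 37 days = Jun 19, 2022.
Protein expression peaks: Jun 19, 2022 − 3 weeks = May 29, 2022.
Transfection is performed: May 29, 2022 − 8 weeks = Apr 3, 2022.
The cells reach confluence: Apr 3, 2022 − 4 weeks = Mar 6, 2022.
The cells are seeded: Mar 6, 2022 − 6 weeks = Jan 23, 2022.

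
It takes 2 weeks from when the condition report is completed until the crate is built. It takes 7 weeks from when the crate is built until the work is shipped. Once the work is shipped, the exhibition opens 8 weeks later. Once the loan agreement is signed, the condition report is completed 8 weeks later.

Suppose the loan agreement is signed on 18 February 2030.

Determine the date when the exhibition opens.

12 August 2030

The loan agreement is signed: Feb 18, 2030.
The condition report is completed: Feb 18, 2030 + 8 weeks = Apr 15, 2030.
The crate is built: Apr 15, 2030 + 2 weeks = Apr 29, 2030.
The work is shipped: Apr 29, 2030 + 7 weeks = Jun 17, 2030.
The exhibition opens: Jun 17, 2030 + 8 weeks = Aug 12, 2030.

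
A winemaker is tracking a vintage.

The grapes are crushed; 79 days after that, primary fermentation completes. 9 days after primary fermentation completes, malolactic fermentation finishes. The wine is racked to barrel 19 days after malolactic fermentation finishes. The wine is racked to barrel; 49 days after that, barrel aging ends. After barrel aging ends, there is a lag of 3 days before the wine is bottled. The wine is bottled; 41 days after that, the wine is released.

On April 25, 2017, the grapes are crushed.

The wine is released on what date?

November 11, 2017

The grapes are crushed: Apr 25, 2017.
Primary fermentation completes: Apr 25, 2017 + 79 days = Jul 13, 2017.
Malolactic fermentation finishes: Jul 13, 2017 + 9 days = Jul 22, 2017.
The wine is racked to barrel: Jul 22, 2017 + 19 days = Aug 10, 2017.
Barrel aging ends: Aug 10, 2017 + 49 days = Sep 28, 2017.
The wine is bottled: Sep 28, 2017 + 3 days = Oct 1, 2017.
The wine is released: Oct 1, 2017 + 41 days = Nov 11, 2017.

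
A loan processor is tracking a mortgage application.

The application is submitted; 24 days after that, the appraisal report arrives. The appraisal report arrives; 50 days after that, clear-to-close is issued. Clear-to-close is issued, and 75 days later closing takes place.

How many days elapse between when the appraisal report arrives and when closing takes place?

125 days

Causal path: the appraisal report arrives → clear-to-close is issued → closing takes place.
Total delay along the path: 50 + 75 = 125 days.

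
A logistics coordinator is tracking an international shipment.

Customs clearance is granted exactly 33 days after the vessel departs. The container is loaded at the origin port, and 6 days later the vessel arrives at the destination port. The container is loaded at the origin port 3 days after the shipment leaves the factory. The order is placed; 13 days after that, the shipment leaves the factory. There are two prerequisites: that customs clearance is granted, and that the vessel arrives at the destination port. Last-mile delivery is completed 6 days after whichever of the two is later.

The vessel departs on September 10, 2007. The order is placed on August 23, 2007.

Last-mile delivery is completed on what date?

The vessel departs: Sep 10, 2007.
Customs clearance is granted: Sep 10, 2007 + 33 days = Oct 13, 2007.
The order is placed: Aug 23, 2007.
The shipment leaves the factory: Aug 23, 2007 + 13 days = Sep 5, 2007.
The container is loaded at the origin port: Sep 5, 2007 + 3 days = Sep 8, 2007.
The vessel arrives at the destination port: Sep 8, 2007 + 6 days = Sep 14, 2007.
Both prerequisites met — customs clearance is granted (Oct 13, 2007), the vessel arrives at the destination port (Sep 14, 2007); the later is Oct 13, 2007.
Last-mile delivery is completed: Oct 13, 2007 + 6 days = Oct 19, 2007.

October 19, 2007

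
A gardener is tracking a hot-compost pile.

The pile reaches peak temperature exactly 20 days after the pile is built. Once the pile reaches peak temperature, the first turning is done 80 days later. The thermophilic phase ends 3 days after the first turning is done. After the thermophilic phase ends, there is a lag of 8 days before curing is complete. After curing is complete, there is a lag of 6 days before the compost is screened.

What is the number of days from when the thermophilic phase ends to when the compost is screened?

Causal path: the thermophilic phase ends → curing is complete → the compost is screened.
Total delay along the path: 8 + 6 = 14 days.

14 days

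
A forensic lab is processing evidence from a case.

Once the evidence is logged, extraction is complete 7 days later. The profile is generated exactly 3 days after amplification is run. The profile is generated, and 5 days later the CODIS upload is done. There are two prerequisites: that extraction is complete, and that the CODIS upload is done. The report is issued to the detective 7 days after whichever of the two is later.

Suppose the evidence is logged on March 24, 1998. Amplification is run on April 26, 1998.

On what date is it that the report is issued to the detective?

The evidence is logged: Mar 24, 1998.
Extraction is complete: Mar 24, 1998 + 7 days = Mar 31, 1998.
Amplification is run: Apr 26, 1998.
The profile is generated: Apr 26, 1998 + 3 days = Apr 29, 1998.
The CODIS upload is done: Apr 29, 1998 + 5 days = May 4, 1998.
Both prerequisites met — extraction is complete (Mar 31, 1998), the CODIS upload is done (May 4, 1998); the later is May 4, 1998.
The report is issued to the detective: May 4, 1998 + 7 days = May 11, 1998.

May 11, 1998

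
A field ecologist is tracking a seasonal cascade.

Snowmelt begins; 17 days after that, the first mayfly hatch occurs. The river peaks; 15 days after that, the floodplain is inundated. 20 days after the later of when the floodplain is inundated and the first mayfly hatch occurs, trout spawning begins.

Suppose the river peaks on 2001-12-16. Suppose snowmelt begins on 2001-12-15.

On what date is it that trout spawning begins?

2002-01-21

The river peaks: Dec 16, 2001.
The floodplain is inundated: Dec 16, 2001 + 15 days = Dec 31, 2001.
Snowmelt begins: Dec 15, 2001.
The first mayfly hatch occurs: Dec 15, 2001 + 17 days = Jan 1, 2002.
Both prerequisites met — the floodplain is inundated (Dec 31, 2001), the first mayfly hatch occurs (Jan 1, 2002); the later is Jan 1, 2002.
Trout spawning begins: Jan 1, 2002 + 20 days = Jan 21, 2002.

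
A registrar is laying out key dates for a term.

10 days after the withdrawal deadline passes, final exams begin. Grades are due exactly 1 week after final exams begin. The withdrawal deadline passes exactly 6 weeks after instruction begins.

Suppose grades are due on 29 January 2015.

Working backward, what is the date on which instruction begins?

Grades are due: Jan 29, 2015.
Final exams begin: Jan 29, 2015 − 1 week = Jan 22, 2015.
The withdrawal deadline passes: Jan 22, 2015 − 10 days = Jan 12, 2015.
Instruction begins: Jan 12, 2015 − 6 weeks = Dec 1, 2014.

1 December 2014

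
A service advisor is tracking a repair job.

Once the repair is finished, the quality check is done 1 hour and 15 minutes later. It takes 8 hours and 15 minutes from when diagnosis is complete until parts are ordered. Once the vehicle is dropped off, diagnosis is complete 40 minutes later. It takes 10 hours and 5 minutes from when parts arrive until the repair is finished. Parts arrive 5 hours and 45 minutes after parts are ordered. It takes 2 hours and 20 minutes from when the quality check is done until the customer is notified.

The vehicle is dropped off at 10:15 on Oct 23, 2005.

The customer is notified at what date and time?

The vehicle is dropped off: 10:15 Oct 23, 2005.
Diagnosis is complete: 10:15 Oct 23, 2005 + 40m = 10:55 Oct 23, 2005.
Parts are ordered: 10:55 Oct 23, 2005 + 8h15m = 19:10 Oct 23, 2005.
Parts arrive: 19:10 Oct 23, 2005 + 5h45m = 00:55 Oct 24, 2005.
The repair is finished: 00:55 Oct 24, 2005 + 10h05m = 11:00 Oct 24, 2005.
The quality check is done: 11:00 Oct 24, 2005 + 1h15m = 12:15 Oct 24, 2005.
The customer is notified: 12:15 Oct 24, 2005 + 2h20m = 14:35 Oct 24, 2005.

14:35 on Oct 24, 2005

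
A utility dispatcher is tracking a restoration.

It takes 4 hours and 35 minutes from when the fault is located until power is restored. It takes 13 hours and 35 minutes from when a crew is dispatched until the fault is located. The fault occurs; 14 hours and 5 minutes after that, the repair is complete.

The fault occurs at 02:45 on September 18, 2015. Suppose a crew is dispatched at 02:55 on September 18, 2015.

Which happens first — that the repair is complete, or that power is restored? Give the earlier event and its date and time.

The repair is complete — 16:50 on September 18, 2015

The fault occurs: 02:45 Sep 18, 2015.
The repair is complete: 02:45 Sep 18, 2015 + 14h05m = 16:50 Sep 18, 2015.
A crew is dispatched: 02:55 Sep 18, 2015.
The fault is located: 02:55 Sep 18, 2015 + 13h35m = 16:30 Sep 18, 2015.
Power is restored: 16:30 Sep 18, 2015 + 4h35m = 21:05 Sep 18, 2015.
Comparing: the repair is complete at 16:50 Sep 18, 2015 vs power is restored at 21:05 Sep 18, 2015. Earlier: the repair is complete.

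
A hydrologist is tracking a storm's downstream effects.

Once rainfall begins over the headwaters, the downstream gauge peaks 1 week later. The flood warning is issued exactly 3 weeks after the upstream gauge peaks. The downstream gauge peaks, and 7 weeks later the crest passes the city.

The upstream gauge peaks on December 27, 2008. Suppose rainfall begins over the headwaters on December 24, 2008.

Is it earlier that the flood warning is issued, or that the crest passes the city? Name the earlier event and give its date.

The upstream gauge peaks: Dec 27, 2008.
The flood warning is issued: Dec 27, 2008 + 3 weeks = Jan 17, 2009.
Rainfall begins over the headwaters: Dec 24, 2008.
The downstream gauge peaks: Dec 24, 2008 + 1 week = Dec 31, 2008.
The crest passes the city: Dec 31, 2008 + 7 weeks = Feb 18, 2009.
Comparing: the flood warning is issued on Jan 17, 2009 vs the crest passes the city on Feb 18, 2009. Earlier: the flood warning is issued.

The flood warning is issued — January 17, 2009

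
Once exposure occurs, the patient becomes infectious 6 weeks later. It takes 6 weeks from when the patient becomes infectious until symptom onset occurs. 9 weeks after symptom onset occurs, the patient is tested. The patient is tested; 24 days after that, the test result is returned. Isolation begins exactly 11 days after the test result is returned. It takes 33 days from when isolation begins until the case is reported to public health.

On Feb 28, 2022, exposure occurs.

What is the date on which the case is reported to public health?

Oct 1, 2022

Exposure occurs: Feb 28, 2022.
The patient becomes infectious: Feb 28, 2022 + 6 weeks = Apr 11, 2022.
Symptom onset occurs: Apr 11, 2022 + 6 weeks = May 23, 2022.
The patient is tested: May 23, 2022 + 9 weeks = Jul 25, 2022.
The test result is returned: Jul 25, 2022 + 24 days = Aug 18, 2022.
Isolation begins: Aug 18, 2022 + 11 days = Aug 29, 2022.
The case is reported to public health: Aug 29, 2022 + 33 days = Oct 1, 2022.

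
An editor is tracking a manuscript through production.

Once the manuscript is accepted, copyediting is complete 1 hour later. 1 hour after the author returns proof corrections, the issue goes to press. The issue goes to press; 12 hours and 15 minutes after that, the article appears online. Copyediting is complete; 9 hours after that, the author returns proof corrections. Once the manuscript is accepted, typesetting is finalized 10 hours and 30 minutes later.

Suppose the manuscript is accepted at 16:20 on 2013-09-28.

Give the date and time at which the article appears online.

15:35 on 2013-09-29

The manuscript is accepted: 16:20 Sep 28, 2013.
Copyediting is complete: 16:20 Sep 28, 2013 + 1h = 17:20 Sep 28, 2013.
The author returns proof corrections: 17:20 Sep 28, 2013 + 9h = 02:20 Sep 29, 2013.
The issue goes to press: 02:20 Sep 29, 2013 + 1h = 03:20 Sep 29, 2013.
The article appears online: 03:20 Sep 29, 2013 + 12h15m = 15:35 Sep 29, 2013.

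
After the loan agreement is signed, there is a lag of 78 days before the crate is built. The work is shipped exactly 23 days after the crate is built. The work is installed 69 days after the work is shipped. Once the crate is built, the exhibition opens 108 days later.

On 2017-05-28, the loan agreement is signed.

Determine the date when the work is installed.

2017-11-14

The loan agreement is signed: May 28, 2017.
The crate is built: May 28, 2017 + 78 days = Aug 14, 2017.
The work is shipped: Aug 14, 2017 + 23 days = Sep 6, 2017.
The work is installed: Sep 6, 2017 + 69 days = Nov 14, 2017.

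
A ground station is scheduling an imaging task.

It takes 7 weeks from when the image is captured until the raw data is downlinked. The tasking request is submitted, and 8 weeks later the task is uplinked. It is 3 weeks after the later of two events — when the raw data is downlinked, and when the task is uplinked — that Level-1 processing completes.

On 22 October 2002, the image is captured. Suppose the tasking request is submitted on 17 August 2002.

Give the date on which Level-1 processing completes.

31 December 2002

The image is captured: Oct 22, 2002.
The raw data is downlinked: Oct 22, 2002 + 7 weeks = Dec 10, 2002.
The tasking request is submitted: Aug 17, 2002.
The task is uplinked: Aug 17, 2002 + 8 weeks = Oct 12, 2002.
Both prerequisites met — the raw data is downlinked (Dec 10, 2002), the task is uplinked (Oct 12, 2002); the later is Dec 10, 2002.
Level-1 processing completes: Dec 10, 2002 + 3 weeks = Dec 31, 2002.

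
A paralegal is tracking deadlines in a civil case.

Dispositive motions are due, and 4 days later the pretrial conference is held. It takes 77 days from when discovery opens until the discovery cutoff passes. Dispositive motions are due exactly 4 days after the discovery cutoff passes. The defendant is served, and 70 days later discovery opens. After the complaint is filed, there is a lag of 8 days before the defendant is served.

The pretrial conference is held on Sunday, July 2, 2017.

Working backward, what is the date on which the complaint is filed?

Friday, January 20, 2017

The pretrial conference is held: Jul 2, 2017.
Dispositive motions are due: Jul 2, 2017 − 4 days = Jun 28, 2017.
The discovery cutoff passes: Jun 28, 2017 − 4 days = Jun 24, 2017.
Discovery opens: Jun 24, 2017 − 77 days = Apr 8, 2017.
The defendant is served: Apr 8, 2017 − 70 days = Jan 28, 2017.
The complaint is filed: Jan 28, 2017 − 8 days = Jan 20, 2017.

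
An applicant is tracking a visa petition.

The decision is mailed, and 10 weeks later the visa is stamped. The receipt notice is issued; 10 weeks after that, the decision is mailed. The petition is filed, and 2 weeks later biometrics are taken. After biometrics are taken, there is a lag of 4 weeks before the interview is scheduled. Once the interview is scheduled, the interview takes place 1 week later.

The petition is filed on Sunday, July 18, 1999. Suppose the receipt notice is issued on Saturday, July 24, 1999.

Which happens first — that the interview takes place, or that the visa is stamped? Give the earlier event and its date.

The petition is filed: Jul 18, 1999.
Biometrics are taken: Jul 18, 1999 + 2 weeks = Aug 1, 1999.
The interview is scheduled: Aug 1, 1999 + 4 weeks = Aug 29, 1999.
The interview takes place: Aug 29, 1999 + 1 week = Sep 5, 1999.
The receipt notice is issued: Jul 24, 1999.
The decision is mailed: Jul 24, 1999 + 10 weeks = Oct 2, 1999.
The visa is stamped: Oct 2, 1999 + 10 weeks = Dec 11, 1999.
Comparing: the interview takes place on Sep 5, 1999 vs the visa is stamped on Dec 11, 1999. Earlier: the interview takes place.

The interview takes place — Sunday, September 5, 1999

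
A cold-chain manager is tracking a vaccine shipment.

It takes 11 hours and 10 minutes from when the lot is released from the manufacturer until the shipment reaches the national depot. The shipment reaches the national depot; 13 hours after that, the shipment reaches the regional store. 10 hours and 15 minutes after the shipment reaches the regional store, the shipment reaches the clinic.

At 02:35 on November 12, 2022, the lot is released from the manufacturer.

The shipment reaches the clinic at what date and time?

13:00 on November 13, 2022

The lot is released from the manufacturer: 02:35 Nov 12, 2022.
The shipment reaches the national depot: 02:35 Nov 12, 2022 + 11h10m = 13:45 Nov 12, 2022.
The shipment reaches the regional store: 13:45 Nov 12, 2022 + 13h = 02:45 Nov 13, 2022.
The shipment reaches the clinic: 02:45 Nov 13, 2022 + 10h15m = 13:00 Nov 13, 2022.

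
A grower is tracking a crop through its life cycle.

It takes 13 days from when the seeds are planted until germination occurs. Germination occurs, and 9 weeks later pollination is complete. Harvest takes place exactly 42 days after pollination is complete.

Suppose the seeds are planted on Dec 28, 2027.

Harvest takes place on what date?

The seeds are planted: Dec 28, 2027.
Germination occurs: Dec 28, 2027 + 13 days = Jan 10, 2028.
Pollination is complete: Jan 10, 2028 + 9 weeks = Mar 13, 2028.
Harvest takes place: Mar 13, 2028 + 42 days = Apr 24, 2028.

Apr 24, 2028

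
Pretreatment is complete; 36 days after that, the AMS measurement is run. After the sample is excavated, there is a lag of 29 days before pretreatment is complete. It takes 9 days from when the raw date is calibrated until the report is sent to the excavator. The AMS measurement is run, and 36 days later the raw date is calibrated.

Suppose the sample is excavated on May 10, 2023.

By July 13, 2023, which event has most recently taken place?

Pretreatment is complete

The sample is excavated: May 10, 2023.
Pretreatment is complete: May 10, 2023 + 29 days = Jun 8, 2023.
The AMS measurement is run: Jun 8, 2023 + 36 days = Jul 14, 2023.
The raw date is calibrated: Jul 14, 2023 + 36 days = Aug 19, 2023.
The report is sent to the excavator: Aug 19, 2023 + 9 days = Aug 28, 2023.
Jul 13, 2023 falls between when pretreatment is complete (Jun 8, 2023) and when the AMS measurement is run (Jul 14, 2023).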